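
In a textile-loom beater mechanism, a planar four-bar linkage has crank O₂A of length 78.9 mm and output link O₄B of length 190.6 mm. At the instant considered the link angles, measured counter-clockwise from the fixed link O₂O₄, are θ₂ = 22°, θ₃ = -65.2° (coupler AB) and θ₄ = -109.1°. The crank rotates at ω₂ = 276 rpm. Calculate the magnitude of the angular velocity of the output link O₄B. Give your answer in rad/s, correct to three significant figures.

17.2

ω₂ = 28.9 rad/s (from 276 rpm).
Differentiating the loop-closure r₂e^{iθ₂}+r₃e^{iθ₃}=r₁+r₄e^{iθ₄} gives r₂ω₂e^{iθ₂}+r₃ω₃e^{iθ₃}=r₄ω₄e^{iθ₄}.
Eliminating the other unknown: ω₄ = r₂ω₂ sin(θ₂−θ₃) / [r₄ sin(θ₄−θ₃)].
Numerator sine = +0.99881; denominator sine = -0.69340.
Result = 0.0789·28.9·(+0.99881) / (0.1906·(-0.69340)) = -17.234 rad/s; magnitude 17.234 rad/s.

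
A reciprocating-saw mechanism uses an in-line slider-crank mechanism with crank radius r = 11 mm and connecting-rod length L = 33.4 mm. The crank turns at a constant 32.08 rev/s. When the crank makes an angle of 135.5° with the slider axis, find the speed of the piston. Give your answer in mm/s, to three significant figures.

ω = 2π·32.1 = 201.6 rad/s
For an in-line slider-crank, x = r cosθ + √(L² − r² sin²θ), so v = −rω sinθ·[1 + r cosθ/√(L² − r² sin²θ)].
With r = 0.011 m, L = 0.0334 m, θ = 135.5°: √(L² − r² sin²θ) = 0.032498 m.
v = −0.011·201.6·0.70091·[1 + 0.011·-0.71325/0.032498] = -1.1789 m/s.
|v| = 1.1789 m/s = 1178.9 mm/s.

1180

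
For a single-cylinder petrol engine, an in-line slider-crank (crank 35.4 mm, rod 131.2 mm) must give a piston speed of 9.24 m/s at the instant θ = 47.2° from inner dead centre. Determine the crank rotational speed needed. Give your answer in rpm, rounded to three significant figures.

2860

For an in-line slider-crank, |v_piston| = rω|sinθ|·[1 + r cosθ/√(L² − r² sin²θ)].
With r = 0.0354 m, L = 0.1312 m, θ = 47.2°: the bracketed kinematic factor |dx/dθ| = 0.030832 m.
ω = v/|dx/dθ| = 9.24/0.030832 = 299.69 rad/s.
N = 60ω/(2π) = 2861.8 rpm.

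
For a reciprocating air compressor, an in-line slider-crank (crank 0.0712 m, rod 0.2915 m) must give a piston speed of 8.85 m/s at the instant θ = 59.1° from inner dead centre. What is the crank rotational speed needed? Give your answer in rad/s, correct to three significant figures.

For an in-line slider-crank, |v_piston| = rω|sinθ|·[1 + r cosθ/√(L² − r² sin²θ)].
With r = 0.0712 m, L = 0.2915 m, θ = 59.1°: the bracketed kinematic factor |dx/dθ| = 0.068932 m.
ω = v/|dx/dθ| = 8.85/0.068932 = 128.39 rad/s.

128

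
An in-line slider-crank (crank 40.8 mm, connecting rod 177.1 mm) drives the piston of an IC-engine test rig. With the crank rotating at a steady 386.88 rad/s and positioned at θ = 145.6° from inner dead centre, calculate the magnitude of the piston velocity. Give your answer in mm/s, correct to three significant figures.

7210

ω = 386.9 rad/s
For an in-line slider-crank, x = r cosθ + √(L² − r² sin²θ), so v = −rω sinθ·[1 + r cosθ/√(L² − r² sin²θ)].
With r = 0.0408 m, L = 0.1771 m, θ = 145.6°: √(L² − r² sin²θ) = 0.17559 m.
v = −0.0408·386.9·0.56497·[1 + 0.0408·-0.82511/0.17559] = -7.2081 m/s.
|v| = 7.2081 m/s = 7208.1 mm/s.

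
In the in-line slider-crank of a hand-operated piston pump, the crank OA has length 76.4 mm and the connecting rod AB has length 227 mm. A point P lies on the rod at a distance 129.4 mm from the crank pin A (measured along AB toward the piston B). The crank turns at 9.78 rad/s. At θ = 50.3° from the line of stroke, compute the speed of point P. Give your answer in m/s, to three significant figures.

0.680

ω = 9.78 rad/s.  Crank-pin speed |V_A| = rω = 0.74719 m/s, perpendicular to OA.
Rod angle: sinφ = −(r/L) sinθ ⇒ φ = -15.008°; ω_rod = −rω cosθ/√(L²−r²sin²θ) = -2.1768 rad/s.
V_P = V_A + ω_rod × AP, with AP = 0.1294 m along the rod.
Components: V_Px = −rω sinθ − a·ω_rod·sinφ = -0.64783 m/s;  V_Py = rω cosθ + a·ω_rod·cosφ = +0.20521 m/s.
|V_P| = √(V_Px² + V_Py²) = 0.67956 m/s.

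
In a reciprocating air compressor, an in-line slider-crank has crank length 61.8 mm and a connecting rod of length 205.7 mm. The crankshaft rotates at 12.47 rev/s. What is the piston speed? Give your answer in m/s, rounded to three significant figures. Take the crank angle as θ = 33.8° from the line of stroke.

3.38

ω = 2π·12.5 = 78.35 rad/s
For an in-line slider-crank, x = r cosθ + √(L² − r² sin²θ), so v = −rω sinθ·[1 + r cosθ/√(L² − r² sin²θ)].
With r = 0.0618 m, L = 0.2057 m, θ = 33.8°: √(L² − r² sin²θ) = 0.20281 m.
v = −0.0618·78.35·0.55630·[1 + 0.0618·0.83098/0.20281] = -3.3757 m/s.
|v| = 3.3757 m/s.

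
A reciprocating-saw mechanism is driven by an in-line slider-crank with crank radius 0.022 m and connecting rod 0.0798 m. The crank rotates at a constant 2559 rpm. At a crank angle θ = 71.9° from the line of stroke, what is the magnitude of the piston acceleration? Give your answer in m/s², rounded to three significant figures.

130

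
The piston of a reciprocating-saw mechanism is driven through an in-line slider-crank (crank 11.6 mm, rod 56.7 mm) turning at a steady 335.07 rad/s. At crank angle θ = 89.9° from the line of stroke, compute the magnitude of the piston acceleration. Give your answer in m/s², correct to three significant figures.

ω = 335.1 rad/s
x(θ) = r cosθ + √(L² − r² sin²θ); with ω constant, a = ω²·d²x/dθ².
d²x/dθ² = −r cosθ − r²(cos2θ)/√u − r⁴ sin²2θ/(4u^{3/2}),  u = L² − r² sin²θ = 0.00308033 m².
Substituting r = 0.0116 m, L = 0.0567 m, θ = 89.9°: d²x/dθ² = +0.0024042 m.
a = ω²·d²x/dθ² = (335.1)²·(+0.0024042) = +269.93 m/s²;  |a| = 269.93 m/s².

270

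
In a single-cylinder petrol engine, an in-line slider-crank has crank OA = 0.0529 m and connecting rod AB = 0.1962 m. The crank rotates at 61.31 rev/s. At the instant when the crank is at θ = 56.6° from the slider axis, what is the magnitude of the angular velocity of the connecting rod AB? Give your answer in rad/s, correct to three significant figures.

58.7

ω = 385.2 rad/s (converted from 61.31 rev/s).
The rod makes angle φ with the slider axis where L sinφ = r sinθ; differentiating, L cosφ·φ̇ = r ω cosθ.
L cosφ = √(L² − r² sin²θ) = 0.19116 m.
|ω_rod| = r ω |cosθ| / √(L² − r² sin²θ) = 0.0529·385.2·0.55048/0.19116 = 58.681 rad/s.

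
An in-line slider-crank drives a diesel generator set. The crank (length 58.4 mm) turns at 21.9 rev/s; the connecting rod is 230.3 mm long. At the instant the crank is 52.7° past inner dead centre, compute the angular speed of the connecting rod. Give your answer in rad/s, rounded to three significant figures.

ω = 137.6 rad/s (converted from 21.9 rev/s).
The rod makes angle φ with the slider axis where L sinφ = r sinθ; differentiating, L cosφ·φ̇ = r ω cosθ.
L cosφ = √(L² − r² sin²θ) = 0.22557 m.
|ω_rod| = r ω |cosθ| / √(L² − r² sin²θ) = 0.0584·137.6·0.60599/0.22557 = 21.589 rad/s.

21.6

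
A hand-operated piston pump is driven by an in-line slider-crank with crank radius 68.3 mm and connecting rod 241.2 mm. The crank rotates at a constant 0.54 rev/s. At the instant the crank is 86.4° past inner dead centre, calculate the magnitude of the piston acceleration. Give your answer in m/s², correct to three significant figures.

ω = 2π·0.54 = 3.393 rad/s
x(θ) = r cosθ + √(L² − r² sin²θ); with ω constant, a = ω²·d²x/dθ².
d²x/dθ² = −r cosθ − r²(cos2θ)/√u − r⁴ sin²2θ/(4u^{3/2}),  u = L² − r² sin²θ = 0.0535309 m².
Substituting r = 0.0683 m, L = 0.2412 m, θ = 86.4°: d²x/dθ² = +0.015708 m.
a = ω²·d²x/dθ² = (3.393)²·(+0.015708) = +0.18083 m/s²;  |a| = 0.18083 m/s².

0.181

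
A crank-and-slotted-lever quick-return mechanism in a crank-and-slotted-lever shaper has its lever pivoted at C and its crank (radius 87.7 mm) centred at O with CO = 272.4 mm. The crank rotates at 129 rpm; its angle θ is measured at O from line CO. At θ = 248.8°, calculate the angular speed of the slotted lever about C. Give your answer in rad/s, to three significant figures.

0.198

ω = 13.51 rad/s (from 129 rpm).
Crank pin A relative to C: A = (d + r cosθ, r sinθ); lever angle φ = atan2(r sinθ, d + r cosθ).
Differentiating tanφ: φ̇ = rω(d cosθ + r)/(d² + r² + 2dr cosθ).
d² + r² + 2dr cosθ = |CA|² = 0.064615 m²;  d cosθ + r = -0.010807 m.
|ω_lever| = |0.0877·13.51·-0.010807| / 0.064615 = 0.19814 rad/s.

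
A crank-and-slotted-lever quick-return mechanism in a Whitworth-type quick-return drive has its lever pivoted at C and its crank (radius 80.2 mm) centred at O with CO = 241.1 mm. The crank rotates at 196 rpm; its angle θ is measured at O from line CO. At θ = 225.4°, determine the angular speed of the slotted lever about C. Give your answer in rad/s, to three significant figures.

3.92

ω = 20.53 rad/s (from 196 rpm).
Crank pin A relative to C: A = (d + r cosθ, r sinθ); lever angle φ = atan2(r sinθ, d + r cosθ).
Differentiating tanφ: φ̇ = rω(d cosθ + r)/(d² + r² + 2dr cosθ).
d² + r² + 2dr cosθ = |CA|² = 0.0374073 m²;  d cosθ + r = -0.089089 m.
|ω_lever| = |0.0802·20.53·-0.089089| / 0.0374073 = 3.9204 rad/s.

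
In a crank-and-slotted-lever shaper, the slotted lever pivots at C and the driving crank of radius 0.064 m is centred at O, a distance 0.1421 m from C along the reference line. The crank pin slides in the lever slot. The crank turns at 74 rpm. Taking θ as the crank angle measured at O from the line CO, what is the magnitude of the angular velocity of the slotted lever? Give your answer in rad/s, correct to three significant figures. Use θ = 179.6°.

ω = 7.749 rad/s (from 74 rpm).
Crank pin A relative to C: A = (d + r cosθ, r sinθ); lever angle φ = atan2(r sinθ, d + r cosθ).
Differentiating tanφ: φ̇ = rω(d cosθ + r)/(d² + r² + 2dr cosθ).
d² + r² + 2dr cosθ = |CA|² = 0.00610005 m²;  d cosθ + r = -0.078097 m.
|ω_lever| = |0.064·7.749·-0.078097| / 0.00610005 = 6.3495 rad/s.

6.35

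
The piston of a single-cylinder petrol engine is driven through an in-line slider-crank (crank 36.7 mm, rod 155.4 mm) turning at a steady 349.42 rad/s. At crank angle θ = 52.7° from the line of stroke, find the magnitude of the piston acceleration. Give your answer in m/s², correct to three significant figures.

ω = 349.4 rad/s
x(θ) = r cosθ + √(L² − r² sin²θ); with ω constant, a = ω²·d²x/dθ².
d²x/dθ² = −r cosθ − r²(cos2θ)/√u − r⁴ sin²2θ/(4u^{3/2}),  u = L² − r² sin²θ = 0.0232969 m².
Substituting r = 0.0367 m, L = 0.1554 m, θ = 52.7°: d²x/dθ² = -0.020015 m.
a = ω²·d²x/dθ² = (349.4)²·(-0.020015) = -2443.7 m/s²;  |a| = 2443.7 m/s².

2440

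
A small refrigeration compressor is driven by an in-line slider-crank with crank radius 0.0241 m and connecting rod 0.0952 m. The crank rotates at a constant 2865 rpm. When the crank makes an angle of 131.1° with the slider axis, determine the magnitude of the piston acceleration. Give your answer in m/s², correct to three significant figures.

ω = 2π·2865/60 = 300 rad/s
x(θ) = r cosθ + √(L² − r² sin²θ); with ω constant, a = ω²·d²x/dθ².
d²x/dθ² = −r cosθ − r²(cos2θ)/√u − r⁴ sin²2θ/(4u^{3/2}),  u = L² − r² sin²θ = 0.00873322 m².
Substituting r = 0.0241 m, L = 0.0952 m, θ = 131.1°: d²x/dθ² = +0.016585 m.
a = ω²·d²x/dθ² = (300)²·(+0.016585) = +1492.9 m/s²;  |a| = 1492.9 m/s².

1490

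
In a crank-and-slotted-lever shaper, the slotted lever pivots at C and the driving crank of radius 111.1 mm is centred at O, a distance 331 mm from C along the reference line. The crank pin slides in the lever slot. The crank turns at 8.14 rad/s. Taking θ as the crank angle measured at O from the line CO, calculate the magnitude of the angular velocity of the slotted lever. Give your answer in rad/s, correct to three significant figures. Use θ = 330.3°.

1.94

ω = 8.14 rad/s
Crank pin A relative to C: A = (d + r cosθ, r sinθ); lever angle φ = atan2(r sinθ, d + r cosθ).
Differentiating tanφ: φ̇ = rω(d cosθ + r)/(d² + r² + 2dr cosθ).
d² + r² + 2dr cosθ = |CA|² = 0.18579 m²;  d cosθ + r = +0.39862 m.
|ω_lever| = |0.1111·8.14·+0.39862| / 0.18579 = 1.9403 rad/s.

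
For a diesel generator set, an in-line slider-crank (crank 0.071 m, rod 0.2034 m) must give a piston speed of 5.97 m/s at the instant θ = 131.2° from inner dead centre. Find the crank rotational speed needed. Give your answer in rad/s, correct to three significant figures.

147

For an in-line slider-crank, |v_piston| = rω|sinθ|·[1 + r cosθ/√(L² − r² sin²θ)].
With r = 0.071 m, L = 0.2034 m, θ = 131.2°: the bracketed kinematic factor |dx/dθ| = 0.040692 m.
ω = v/|dx/dθ| = 5.97/0.040692 = 146.71 rad/s.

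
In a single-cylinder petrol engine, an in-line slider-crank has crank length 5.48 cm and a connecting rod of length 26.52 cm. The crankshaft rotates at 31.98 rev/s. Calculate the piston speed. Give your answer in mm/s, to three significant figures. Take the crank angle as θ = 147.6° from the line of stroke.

ω = 2π·32 = 200.9 rad/s
For an in-line slider-crank, x = r cosθ + √(L² − r² sin²θ), so v = −rω sinθ·[1 + r cosθ/√(L² − r² sin²θ)].
With r = 0.0548 m, L = 0.2652 m, θ = 147.6°: √(L² − r² sin²θ) = 0.26357 m.
v = −0.0548·200.9·0.53583·[1 + 0.0548·-0.84433/0.26357] = -4.8644 m/s.
|v| = 4.8644 m/s = 4864.4 mm/s.

4860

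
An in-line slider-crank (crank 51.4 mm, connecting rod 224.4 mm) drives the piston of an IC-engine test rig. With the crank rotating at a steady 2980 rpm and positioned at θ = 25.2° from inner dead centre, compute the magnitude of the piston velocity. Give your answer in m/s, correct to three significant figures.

8.25

ω = 2π·2980/60 = 312.1 rad/s
For an in-line slider-crank, x = r cosθ + √(L² − r² sin²θ), so v = −rω sinθ·[1 + r cosθ/√(L² − r² sin²θ)].
With r = 0.0514 m, L = 0.2244 m, θ = 25.2°: √(L² − r² sin²θ) = 0.22333 m.
v = −0.0514·312.1·0.42578·[1 + 0.0514·0.90483/0.22333] = -8.2518 m/s.
|v| = 8.2518 m/s.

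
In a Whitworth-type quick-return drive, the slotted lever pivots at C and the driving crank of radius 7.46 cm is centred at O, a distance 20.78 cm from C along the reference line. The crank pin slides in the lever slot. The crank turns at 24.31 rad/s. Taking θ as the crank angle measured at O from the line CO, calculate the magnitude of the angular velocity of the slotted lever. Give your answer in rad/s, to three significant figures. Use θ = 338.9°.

6.27

ω = 24.31 rad/s
Crank pin A relative to C: A = (d + r cosθ, r sinθ); lever angle φ = atan2(r sinθ, d + r cosθ).
Differentiating tanφ: φ̇ = rω(d cosθ + r)/(d² + r² + 2dr cosθ).
d² + r² + 2dr cosθ = |CA|² = 0.0776711 m²;  d cosθ + r = +0.26847 m.
|ω_lever| = |0.0746·24.31·+0.26847| / 0.0776711 = 6.2684 rad/s.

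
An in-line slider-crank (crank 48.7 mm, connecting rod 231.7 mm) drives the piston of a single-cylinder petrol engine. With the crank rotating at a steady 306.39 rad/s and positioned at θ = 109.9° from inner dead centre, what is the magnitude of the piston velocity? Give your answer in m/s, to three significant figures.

13.0

ω = 306.4 rad/s
For an in-line slider-crank, x = r cosθ + √(L² − r² sin²θ), so v = −rω sinθ·[1 + r cosθ/√(L² − r² sin²θ)].
With r = 0.0487 m, L = 0.2317 m, θ = 109.9°: √(L² − r² sin²θ) = 0.22713 m.
v = −0.0487·306.4·0.94029·[1 + 0.0487·-0.34038/0.22713] = -13.006 m/s.
|v| = 13.006 m/s.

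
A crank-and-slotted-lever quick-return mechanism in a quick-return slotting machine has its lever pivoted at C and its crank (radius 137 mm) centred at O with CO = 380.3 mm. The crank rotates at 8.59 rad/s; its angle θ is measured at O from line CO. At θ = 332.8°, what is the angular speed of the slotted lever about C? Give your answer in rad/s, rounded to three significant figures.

ω = 8.59 rad/s
Crank pin A relative to C: A = (d + r cosθ, r sinθ); lever angle φ = atan2(r sinθ, d + r cosθ).
Differentiating tanφ: φ̇ = rω(d cosθ + r)/(d² + r² + 2dr cosθ).
d² + r² + 2dr cosθ = |CA|² = 0.256076 m²;  d cosθ + r = +0.47525 m.
|ω_lever| = |0.137·8.59·+0.47525| / 0.256076 = 2.184 rad/s.

2.18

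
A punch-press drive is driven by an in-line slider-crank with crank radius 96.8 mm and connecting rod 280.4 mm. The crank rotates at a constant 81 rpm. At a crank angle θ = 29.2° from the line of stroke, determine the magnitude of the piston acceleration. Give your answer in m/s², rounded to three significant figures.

ω = 2π·81/60 = 8.482 rad/s
x(θ) = r cosθ + √(L² − r² sin²θ); with ω constant, a = ω²·d²x/dθ².
d²x/dθ² = −r cosθ − r²(cos2θ)/√u − r⁴ sin²2θ/(4u^{3/2}),  u = L² − r² sin²θ = 0.076394 m².
Substituting r = 0.0968 m, L = 0.2804 m, θ = 29.2°: d²x/dθ² = -0.10302 m.
a = ω²·d²x/dθ² = (8.482)²·(-0.10302) = -7.412 m/s²;  |a| = 7.412 m/s².

7.41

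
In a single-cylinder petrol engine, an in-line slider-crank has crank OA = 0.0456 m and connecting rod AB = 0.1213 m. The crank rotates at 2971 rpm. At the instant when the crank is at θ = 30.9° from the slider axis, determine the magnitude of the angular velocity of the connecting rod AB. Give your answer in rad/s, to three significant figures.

102

ω = 311.1 rad/s (converted from 2971 rpm).
The rod makes angle φ with the slider axis where L sinφ = r sinθ; differentiating, L cosφ·φ̇ = r ω cosθ.
L cosφ = √(L² − r² sin²θ) = 0.11902 m.
|ω_rod| = r ω |cosθ| / √(L² − r² sin²θ) = 0.0456·311.1·0.85806/0.11902 = 102.28 rad/s.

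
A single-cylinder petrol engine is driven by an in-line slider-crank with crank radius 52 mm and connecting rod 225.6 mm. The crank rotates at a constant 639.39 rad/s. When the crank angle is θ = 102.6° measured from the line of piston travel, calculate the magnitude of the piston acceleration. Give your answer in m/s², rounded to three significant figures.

9170

ω = 639.4 rad/s
x(θ) = r cosθ + √(L² − r² sin²θ); with ω constant, a = ω²·d²x/dθ².
d²x/dθ² = −r cosθ − r²(cos2θ)/√u − r⁴ sin²2θ/(4u^{3/2}),  u = L² − r² sin²θ = 0.04832 m².
Substituting r = 0.052 m, L = 0.2256 m, θ = 102.6°: d²x/dθ² = +0.022443 m.
a = ω²·d²x/dθ² = (639.4)²·(+0.022443) = +9175 m/s²;  |a| = 9175 m/s².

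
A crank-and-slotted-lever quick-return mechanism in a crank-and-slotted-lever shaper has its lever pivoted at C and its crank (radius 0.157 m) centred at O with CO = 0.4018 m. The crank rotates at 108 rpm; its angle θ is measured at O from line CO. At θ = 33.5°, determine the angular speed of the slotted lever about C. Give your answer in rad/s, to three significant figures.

3.00

ω = 11.31 rad/s (from 108 rpm).
Crank pin A relative to C: A = (d + r cosθ, r sinθ); lever angle φ = atan2(r sinθ, d + r cosθ).
Differentiating tanφ: φ̇ = rω(d cosθ + r)/(d² + r² + 2dr cosθ).
d² + r² + 2dr cosθ = |CA|² = 0.2913 m²;  d cosθ + r = +0.49206 m.
|ω_lever| = |0.157·11.31·+0.49206| / 0.2913 = 2.9993 rad/s.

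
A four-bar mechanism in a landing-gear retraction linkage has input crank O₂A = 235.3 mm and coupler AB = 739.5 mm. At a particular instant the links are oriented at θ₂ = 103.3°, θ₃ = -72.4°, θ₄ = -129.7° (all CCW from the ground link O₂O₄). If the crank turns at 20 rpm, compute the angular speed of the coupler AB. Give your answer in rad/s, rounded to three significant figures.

0.632

ω₂ = 2.094 rad/s (from 20 rpm).
Differentiating the loop-closure r₂e^{iθ₂}+r₃e^{iθ₃}=r₁+r₄e^{iθ₄} gives r₂ω₂e^{iθ₂}+r₃ω₃e^{iθ₃}=r₄ω₄e^{iθ₄}.
Eliminating the other unknown: ω₃ = r₂ω₂ sin(θ₄−θ₂) / [r₃ sin(θ₃−θ₄)].
Numerator sine = +0.79864; denominator sine = +0.84151.
Result = 0.2353·2.094·(+0.79864) / (0.7395·(+0.84151)) = +0.63246 rad/s; magnitude 0.63246 rad/s.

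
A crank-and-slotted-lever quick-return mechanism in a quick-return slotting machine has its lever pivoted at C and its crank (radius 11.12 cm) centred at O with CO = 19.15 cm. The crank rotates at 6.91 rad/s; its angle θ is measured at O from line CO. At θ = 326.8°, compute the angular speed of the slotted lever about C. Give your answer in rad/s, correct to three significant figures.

ω = 6.91 rad/s
Crank pin A relative to C: A = (d + r cosθ, r sinθ); lever angle φ = atan2(r sinθ, d + r cosθ).
Differentiating tanφ: φ̇ = rω(d cosθ + r)/(d² + r² + 2dr cosθ).
d² + r² + 2dr cosθ = |CA|² = 0.0846751 m²;  d cosθ + r = +0.27144 m.
|ω_lever| = |0.1112·6.91·+0.27144| / 0.0846751 = 2.4632 rad/s.

2.46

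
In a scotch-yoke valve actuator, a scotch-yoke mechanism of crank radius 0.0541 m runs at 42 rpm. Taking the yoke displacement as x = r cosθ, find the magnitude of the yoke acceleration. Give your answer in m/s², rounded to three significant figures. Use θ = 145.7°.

ω = 4.398 rad/s (from 42 rpm).
x = r cosθ ⇒ ẍ = −rω² cosθ (ω constant).
|a| = rω²|cosθ| = 0.0541·(4.398)²·|cos 145.7°| = 0.86454 m/s².

0.865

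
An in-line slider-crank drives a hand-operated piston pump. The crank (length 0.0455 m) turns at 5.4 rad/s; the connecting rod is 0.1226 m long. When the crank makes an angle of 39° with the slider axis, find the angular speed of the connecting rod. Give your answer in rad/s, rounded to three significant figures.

ω = 5.4 rad/s
The rod makes angle φ with the slider axis where L sinφ = r sinθ; differentiating, L cosφ·φ̇ = r ω cosθ.
L cosφ = √(L² − r² sin²θ) = 0.11921 m.
|ω_rod| = r ω |cosθ| / √(L² − r² sin²θ) = 0.0455·5.4·0.77715/0.11921 = 1.6018 rad/s.

1.60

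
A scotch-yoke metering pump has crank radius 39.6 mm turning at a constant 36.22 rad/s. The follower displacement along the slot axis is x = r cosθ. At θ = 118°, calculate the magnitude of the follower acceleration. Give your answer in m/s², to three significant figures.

24.4

ω = 36.22 rad/s
x = r cosθ ⇒ ẍ = −rω² cosθ (ω constant).
|a| = rω²|cosθ| = 0.0396·(36.22)²·|cos 118°| = 24.389 m/s².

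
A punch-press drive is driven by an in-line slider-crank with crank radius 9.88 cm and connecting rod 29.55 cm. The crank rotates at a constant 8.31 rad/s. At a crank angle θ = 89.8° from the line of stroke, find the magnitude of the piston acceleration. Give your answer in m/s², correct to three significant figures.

ω = 8.31 rad/s
x(θ) = r cosθ + √(L² − r² sin²θ); with ω constant, a = ω²·d²x/dθ².
d²x/dθ² = −r cosθ − r²(cos2θ)/√u − r⁴ sin²2θ/(4u^{3/2}),  u = L² − r² sin²θ = 0.0775589 m².
Substituting r = 0.0988 m, L = 0.2955 m, θ = 89.8°: d²x/dθ² = +0.034705 m.
a = ω²·d²x/dθ² = (8.31)²·(+0.034705) = +2.3966 m/s²;  |a| = 2.3966 m/s².

2.40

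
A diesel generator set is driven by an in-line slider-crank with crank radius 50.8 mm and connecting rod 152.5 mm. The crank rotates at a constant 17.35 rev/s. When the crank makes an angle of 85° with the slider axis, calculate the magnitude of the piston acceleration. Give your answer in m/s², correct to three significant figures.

157

ω = 2π·17.4 = 109 rad/s
x(θ) = r cosθ + √(L² − r² sin²θ); with ω constant, a = ω²·d²x/dθ².
d²x/dθ² = −r cosθ − r²(cos2θ)/√u − r⁴ sin²2θ/(4u^{3/2}),  u = L² − r² sin²θ = 0.0206952 m².
Substituting r = 0.0508 m, L = 0.1525 m, θ = 85°: d²x/dθ² = +0.013222 m.
a = ω²·d²x/dθ² = (109)²·(+0.013222) = +157.13 m/s²;  |a| = 157.13 m/s².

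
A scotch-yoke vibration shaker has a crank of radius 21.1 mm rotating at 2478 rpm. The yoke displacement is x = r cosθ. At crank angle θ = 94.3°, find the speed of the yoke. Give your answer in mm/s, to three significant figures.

5460

ω = 259.5 rad/s (from 2478 rpm).
x = r cosθ ⇒ ẋ = −rω sinθ.
|v| = rω|sinθ| = 0.0211·259.5·|sin 94.3°| = 5.4599 m/s = 5459.9 mm/s.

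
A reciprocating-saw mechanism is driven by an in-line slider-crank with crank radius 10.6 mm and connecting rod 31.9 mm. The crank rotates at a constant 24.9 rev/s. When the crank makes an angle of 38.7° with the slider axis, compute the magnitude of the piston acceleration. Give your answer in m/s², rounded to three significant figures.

ω = 2π·24.9 = 156.5 rad/s
x(θ) = r cosθ + √(L² − r² sin²θ); with ω constant, a = ω²·d²x/dθ².
d²x/dθ² = −r cosθ − r²(cos2θ)/√u − r⁴ sin²2θ/(4u^{3/2}),  u = L² − r² sin²θ = 0.000973685 m².
Substituting r = 0.0106 m, L = 0.0319 m, θ = 38.7°: d²x/dθ² = -0.009157 m.
a = ω²·d²x/dθ² = (156.5)²·(-0.009157) = -224.14 m/s²;  |a| = 224.14 m/s².

224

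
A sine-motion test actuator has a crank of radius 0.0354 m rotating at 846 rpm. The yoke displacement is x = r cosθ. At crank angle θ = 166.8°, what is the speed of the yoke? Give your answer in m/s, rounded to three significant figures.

0.716

ω = 88.59 rad/s (from 846 rpm).
x = r cosθ ⇒ ẋ = −rω sinθ.
|v| = rω|sinθ| = 0.0354·88.59·|sin 166.8°| = 0.71615 m/s.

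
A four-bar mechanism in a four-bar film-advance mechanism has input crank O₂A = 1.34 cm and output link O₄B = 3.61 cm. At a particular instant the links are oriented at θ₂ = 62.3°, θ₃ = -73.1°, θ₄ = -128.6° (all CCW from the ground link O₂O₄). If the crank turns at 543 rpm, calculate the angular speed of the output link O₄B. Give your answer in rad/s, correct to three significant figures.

ω₂ = 56.86 rad/s (from 543 rpm).
Differentiating the loop-closure r₂e^{iθ₂}+r₃e^{iθ₃}=r₁+r₄e^{iθ₄} gives r₂ω₂e^{iθ₂}+r₃ω₃e^{iθ₃}=r₄ω₄e^{iθ₄}.
Eliminating the other unknown: ω₄ = r₂ω₂ sin(θ₂−θ₃) / [r₄ sin(θ₄−θ₃)].
Numerator sine = +0.70215; denominator sine = -0.82413.
Result = 0.0134·56.86·(+0.70215) / (0.0361·(-0.82413)) = -17.983 rad/s; magnitude 17.983 rad/s.

18.0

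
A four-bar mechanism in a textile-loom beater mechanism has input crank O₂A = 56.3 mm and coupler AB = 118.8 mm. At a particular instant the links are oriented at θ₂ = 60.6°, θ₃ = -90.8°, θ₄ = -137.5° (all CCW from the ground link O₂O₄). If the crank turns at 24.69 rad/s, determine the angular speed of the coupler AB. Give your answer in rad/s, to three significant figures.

4.99

ω₂ = 24.69 rad/s
Differentiating the loop-closure r₂e^{iθ₂}+r₃e^{iθ₃}=r₁+r₄e^{iθ₄} gives r₂ω₂e^{iθ₂}+r₃ω₃e^{iθ₃}=r₄ω₄e^{iθ₄}.
Eliminating the other unknown: ω₃ = r₂ω₂ sin(θ₄−θ₂) / [r₃ sin(θ₃−θ₄)].
Numerator sine = +0.31068; denominator sine = +0.72777.
Result = 0.0563·24.69·(+0.31068) / (0.1188·(+0.72777)) = +4.9949 rad/s; magnitude 4.9949 rad/s.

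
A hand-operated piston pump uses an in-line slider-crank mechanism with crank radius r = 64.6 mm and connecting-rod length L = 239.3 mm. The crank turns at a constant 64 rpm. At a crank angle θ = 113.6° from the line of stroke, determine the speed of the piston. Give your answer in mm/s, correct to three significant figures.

352

ω = 2π·64/60 = 6.702 rad/s
For an in-line slider-crank, x = r cosθ + √(L² − r² sin²θ), so v = −rω sinθ·[1 + r cosθ/√(L² − r² sin²θ)].
With r = 0.0646 m, L = 0.2393 m, θ = 113.6°: √(L² − r² sin²θ) = 0.23186 m.
v = −0.0646·6.702·0.91636·[1 + 0.0646·-0.40035/0.23186] = -0.35249 m/s.
|v| = 0.35249 m/s = 352.49 mm/s.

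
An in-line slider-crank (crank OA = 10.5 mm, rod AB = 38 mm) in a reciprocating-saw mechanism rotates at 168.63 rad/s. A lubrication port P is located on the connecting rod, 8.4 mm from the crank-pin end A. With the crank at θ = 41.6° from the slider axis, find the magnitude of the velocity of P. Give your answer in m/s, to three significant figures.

1.61

ω = 168.6 rad/s.  Crank-pin speed |V_A| = rω = 1.7706 m/s, perpendicular to OA.
Rod angle: sinφ = −(r/L) sinθ ⇒ φ = -10.571°; ω_rod = −rω cosθ/√(L²−r²sin²θ) = -35.445 rad/s.
V_P = V_A + ω_rod × AP, with AP = 0.0084 m along the rod.
Components: V_Px = −rω sinθ − a·ω_rod·sinφ = -1.2302 m/s;  V_Py = rω cosθ + a·ω_rod·cosφ = +1.0314 m/s.
|V_P| = √(V_Px² + V_Py²) = 1.6053 m/s.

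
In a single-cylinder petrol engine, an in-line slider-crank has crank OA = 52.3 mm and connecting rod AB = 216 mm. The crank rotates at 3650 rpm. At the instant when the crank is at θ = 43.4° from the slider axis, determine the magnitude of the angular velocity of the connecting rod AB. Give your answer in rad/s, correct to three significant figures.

ω = 382.2 rad/s (converted from 3650 rpm).
The rod makes angle φ with the slider axis where L sinφ = r sinθ; differentiating, L cosφ·φ̇ = r ω cosθ.
L cosφ = √(L² − r² sin²θ) = 0.21299 m.
|ω_rod| = r ω |cosθ| / √(L² − r² sin²θ) = 0.0523·382.2·0.72657/0.21299 = 68.194 rad/s.

68.2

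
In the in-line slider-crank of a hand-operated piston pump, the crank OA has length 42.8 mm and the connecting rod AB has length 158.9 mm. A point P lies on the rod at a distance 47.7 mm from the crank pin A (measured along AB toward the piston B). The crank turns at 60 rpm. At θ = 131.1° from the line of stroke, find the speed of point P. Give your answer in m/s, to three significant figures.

ω = 6.283 rad/s.  Crank-pin speed |V_A| = rω = 0.26892 m/s, perpendicular to OA.
Rod angle: sinφ = −(r/L) sinθ ⇒ φ = -11.711°; ω_rod = −rω cosθ/√(L²−r²sin²θ) = +1.1362 rad/s.
V_P = V_A + ω_rod × AP, with AP = 0.0477 m along the rod.
Components: V_Px = −rω sinθ − a·ω_rod·sinφ = -0.19165 m/s;  V_Py = rω cosθ + a·ω_rod·cosφ = -0.12371 m/s.
|V_P| = √(V_Px² + V_Py²) = 0.22811 m/s.

0.228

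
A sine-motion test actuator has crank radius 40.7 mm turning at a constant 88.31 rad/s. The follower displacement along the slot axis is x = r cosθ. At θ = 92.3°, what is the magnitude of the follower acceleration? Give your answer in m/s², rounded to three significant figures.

ω = 88.31 rad/s
x = r cosθ ⇒ ẍ = −rω² cosθ (ω constant).
|a| = rω²|cosθ| = 0.0407·(88.31)²·|cos 92.3°| = 12.738 m/s².

12.7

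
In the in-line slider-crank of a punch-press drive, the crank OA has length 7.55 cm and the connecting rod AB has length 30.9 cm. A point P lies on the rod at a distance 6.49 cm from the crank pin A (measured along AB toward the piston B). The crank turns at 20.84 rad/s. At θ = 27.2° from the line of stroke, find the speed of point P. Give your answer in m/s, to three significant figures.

1.34

ω = 20.84 rad/s.  Crank-pin speed |V_A| = rω = 1.5734 m/s, perpendicular to OA.
Rod angle: sinφ = −(r/L) sinθ ⇒ φ = -6.413°; ω_rod = −rω cosθ/√(L²−r²sin²θ) = -4.5574 rad/s.
V_P = V_A + ω_rod × AP, with AP = 0.0649 m along the rod.
Components: V_Px = −rω sinθ − a·ω_rod·sinφ = -0.75224 m/s;  V_Py = rω cosθ + a·ω_rod·cosφ = +1.1055 m/s.
|V_P| = √(V_Px² + V_Py²) = 1.3372 m/s.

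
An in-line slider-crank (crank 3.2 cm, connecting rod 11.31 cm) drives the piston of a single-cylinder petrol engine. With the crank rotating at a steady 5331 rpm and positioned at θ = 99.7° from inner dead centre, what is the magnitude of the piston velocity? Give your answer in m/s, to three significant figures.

16.7

ω = 2π·5331/60 = 558.3 rad/s
For an in-line slider-crank, x = r cosθ + √(L² − r² sin²θ), so v = −rω sinθ·[1 + r cosθ/√(L² − r² sin²θ)].
With r = 0.032 m, L = 0.1131 m, θ = 99.7°: √(L² − r² sin²θ) = 0.10861 m.
v = −0.032·558.3·0.98570·[1 + 0.032·-0.16849/0.10861] = -16.735 m/s.
|v| = 16.735 m/s.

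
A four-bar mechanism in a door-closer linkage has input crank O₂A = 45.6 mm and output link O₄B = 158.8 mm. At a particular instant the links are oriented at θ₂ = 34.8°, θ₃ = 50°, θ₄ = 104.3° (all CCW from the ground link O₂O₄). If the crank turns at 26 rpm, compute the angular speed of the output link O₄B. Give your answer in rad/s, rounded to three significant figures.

0.252

ω₂ = 2.723 rad/s (from 26 rpm).
Differentiating the loop-closure r₂e^{iθ₂}+r₃e^{iθ₃}=r₁+r₄e^{iθ₄} gives r₂ω₂e^{iθ₂}+r₃ω₃e^{iθ₃}=r₄ω₄e^{iθ₄}.
Eliminating the other unknown: ω₄ = r₂ω₂ sin(θ₂−θ₃) / [r₄ sin(θ₄−θ₃)].
Numerator sine = -0.26219; denominator sine = +0.81208.
Result = 0.0456·2.723·(-0.26219) / (0.1588·(+0.81208)) = -0.25242 rad/s; magnitude 0.25242 rad/s.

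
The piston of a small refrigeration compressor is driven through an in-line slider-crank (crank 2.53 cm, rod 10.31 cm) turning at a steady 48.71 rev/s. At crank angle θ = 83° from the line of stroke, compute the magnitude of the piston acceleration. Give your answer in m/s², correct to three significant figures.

292

ω = 2π·48.7 = 306.1 rad/s
x(θ) = r cosθ + √(L² − r² sin²θ); with ω constant, a = ω²·d²x/dθ².
d²x/dθ² = −r cosθ − r²(cos2θ)/√u − r⁴ sin²2θ/(4u^{3/2}),  u = L² − r² sin²θ = 0.00999903 m².
Substituting r = 0.0253 m, L = 0.1031 m, θ = 83°: d²x/dθ² = +0.0031218 m.
a = ω²·d²x/dθ² = (306.1)²·(+0.0031218) = +292.41 m/s²;  |a| = 292.41 m/s².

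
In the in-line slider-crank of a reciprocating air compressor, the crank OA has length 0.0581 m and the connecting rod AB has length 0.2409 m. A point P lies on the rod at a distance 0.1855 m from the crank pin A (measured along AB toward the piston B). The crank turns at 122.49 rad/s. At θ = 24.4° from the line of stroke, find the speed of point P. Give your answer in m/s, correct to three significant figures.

3.75

ω = 122.5 rad/s.  Crank-pin speed |V_A| = rω = 7.1167 m/s, perpendicular to OA.
Rod angle: sinφ = −(r/L) sinθ ⇒ φ = -5.718°; ω_rod = −rω cosθ/√(L²−r²sin²θ) = -27.038 rad/s.
V_P = V_A + ω_rod × AP, with AP = 0.1855 m along the rod.
Components: V_Px = −rω sinθ − a·ω_rod·sinφ = -3.4396 m/s;  V_Py = rω cosθ + a·ω_rod·cosφ = +1.4904 m/s.
|V_P| = √(V_Px² + V_Py²) = 3.7487 m/s.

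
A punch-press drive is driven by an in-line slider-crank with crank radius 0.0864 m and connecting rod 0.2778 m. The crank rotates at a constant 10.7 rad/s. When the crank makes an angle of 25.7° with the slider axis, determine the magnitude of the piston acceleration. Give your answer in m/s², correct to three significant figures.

ω = 10.7 rad/s
x(θ) = r cosθ + √(L² − r² sin²θ); with ω constant, a = ω²·d²x/dθ².
d²x/dθ² = −r cosθ − r²(cos2θ)/√u − r⁴ sin²2θ/(4u^{3/2}),  u = L² − r² sin²θ = 0.075769 m².
Substituting r = 0.0864 m, L = 0.2778 m, θ = 25.7°: d²x/dθ² = -0.09518 m.
a = ω²·d²x/dθ² = (10.7)²·(-0.09518) = -10.897 m/s²;  |a| = 10.897 m/s².

10.9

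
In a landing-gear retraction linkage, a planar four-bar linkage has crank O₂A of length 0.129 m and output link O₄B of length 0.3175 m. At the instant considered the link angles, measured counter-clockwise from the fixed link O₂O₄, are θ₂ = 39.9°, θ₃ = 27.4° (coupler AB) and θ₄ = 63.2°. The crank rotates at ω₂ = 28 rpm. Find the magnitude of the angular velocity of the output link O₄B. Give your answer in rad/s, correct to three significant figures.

0.441

ω₂ = 2.932 rad/s (from 28 rpm).
Differentiating the loop-closure r₂e^{iθ₂}+r₃e^{iθ₃}=r₁+r₄e^{iθ₄} gives r₂ω₂e^{iθ₂}+r₃ω₃e^{iθ₃}=r₄ω₄e^{iθ₄}.
Eliminating the other unknown: ω₄ = r₂ω₂ sin(θ₂−θ₃) / [r₄ sin(θ₄−θ₃)].
Numerator sine = +0.21644; denominator sine = +0.58496.
Result = 0.129·2.932·(+0.21644) / (0.3175·(+0.58496)) = +0.4408 rad/s; magnitude 0.4408 rad/s.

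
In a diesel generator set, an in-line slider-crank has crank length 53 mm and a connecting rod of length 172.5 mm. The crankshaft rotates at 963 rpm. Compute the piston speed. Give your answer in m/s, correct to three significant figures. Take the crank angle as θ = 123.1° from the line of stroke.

3.70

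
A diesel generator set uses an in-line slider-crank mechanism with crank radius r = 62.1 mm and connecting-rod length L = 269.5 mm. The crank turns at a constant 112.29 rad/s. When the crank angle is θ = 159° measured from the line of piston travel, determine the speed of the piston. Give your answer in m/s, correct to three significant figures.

1.96

ω = 112.3 rad/s
For an in-line slider-crank, x = r cosθ + √(L² − r² sin²θ), so v = −rω sinθ·[1 + r cosθ/√(L² − r² sin²θ)].
With r = 0.0621 m, L = 0.2695 m, θ = 159°: √(L² − r² sin²θ) = 0.26858 m.
v = −0.0621·112.3·0.35837·[1 + 0.0621·-0.93358/0.26858] = -1.9595 m/s.
|v| = 1.9595 m/s.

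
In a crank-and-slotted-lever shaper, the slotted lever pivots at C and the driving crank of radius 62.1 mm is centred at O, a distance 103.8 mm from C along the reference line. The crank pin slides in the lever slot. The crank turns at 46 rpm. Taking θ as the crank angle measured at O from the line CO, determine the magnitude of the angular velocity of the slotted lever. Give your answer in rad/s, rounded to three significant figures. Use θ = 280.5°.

1.43

ω = 4.817 rad/s (from 46 rpm).
Crank pin A relative to C: A = (d + r cosθ, r sinθ); lever angle φ = atan2(r sinθ, d + r cosθ).
Differentiating tanφ: φ̇ = rω(d cosθ + r)/(d² + r² + 2dr cosθ).
d² + r² + 2dr cosθ = |CA|² = 0.0169802 m²;  d cosθ + r = +0.081016 m.
|ω_lever| = |0.0621·4.817·+0.081016| / 0.0169802 = 1.4273 rad/s.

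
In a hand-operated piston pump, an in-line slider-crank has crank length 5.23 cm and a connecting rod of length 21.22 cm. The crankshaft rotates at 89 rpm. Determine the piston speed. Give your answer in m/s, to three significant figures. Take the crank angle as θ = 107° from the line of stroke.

0.432

ω = 2π·89/60 = 9.32 rad/s
For an in-line slider-crank, x = r cosθ + √(L² − r² sin²θ), so v = −rω sinθ·[1 + r cosθ/√(L² − r² sin²θ)].
With r = 0.0523 m, L = 0.2122 m, θ = 107°: √(L² − r² sin²θ) = 0.20622 m.
v = −0.0523·9.32·0.95630·[1 + 0.0523·-0.29237/0.20622] = -0.43158 m/s.
|v| = 0.43158 m/s.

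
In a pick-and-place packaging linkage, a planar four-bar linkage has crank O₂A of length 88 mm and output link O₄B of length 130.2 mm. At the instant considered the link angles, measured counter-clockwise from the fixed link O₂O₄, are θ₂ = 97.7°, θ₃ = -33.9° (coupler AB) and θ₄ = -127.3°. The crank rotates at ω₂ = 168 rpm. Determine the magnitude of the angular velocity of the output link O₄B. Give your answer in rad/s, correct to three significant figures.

ω₂ = 17.59 rad/s (from 168 rpm).
Differentiating the loop-closure r₂e^{iθ₂}+r₃e^{iθ₃}=r₁+r₄e^{iθ₄} gives r₂ω₂e^{iθ₂}+r₃ω₃e^{iθ₃}=r₄ω₄e^{iθ₄}.
Eliminating the other unknown: ω₄ = r₂ω₂ sin(θ₂−θ₃) / [r₄ sin(θ₄−θ₃)].
Numerator sine = +0.74780; denominator sine = -0.99824.
Result = 0.088·17.59·(+0.74780) / (0.1302·(-0.99824)) = -8.9076 rad/s; magnitude 8.9076 rad/s.

8.91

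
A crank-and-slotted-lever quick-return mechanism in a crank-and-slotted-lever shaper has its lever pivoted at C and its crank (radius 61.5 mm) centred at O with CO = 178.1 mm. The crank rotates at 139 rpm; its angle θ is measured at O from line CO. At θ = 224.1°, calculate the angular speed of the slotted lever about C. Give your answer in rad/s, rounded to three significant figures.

3.01

ω = 14.56 rad/s (from 139 rpm).
Crank pin A relative to C: A = (d + r cosθ, r sinθ); lever angle φ = atan2(r sinθ, d + r cosθ).
Differentiating tanφ: φ̇ = rω(d cosθ + r)/(d² + r² + 2dr cosθ).
d² + r² + 2dr cosθ = |CA|² = 0.0197704 m²;  d cosθ + r = -0.066398 m.
|ω_lever| = |0.0615·14.56·-0.066398| / 0.0197704 = 3.0065 rad/s.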